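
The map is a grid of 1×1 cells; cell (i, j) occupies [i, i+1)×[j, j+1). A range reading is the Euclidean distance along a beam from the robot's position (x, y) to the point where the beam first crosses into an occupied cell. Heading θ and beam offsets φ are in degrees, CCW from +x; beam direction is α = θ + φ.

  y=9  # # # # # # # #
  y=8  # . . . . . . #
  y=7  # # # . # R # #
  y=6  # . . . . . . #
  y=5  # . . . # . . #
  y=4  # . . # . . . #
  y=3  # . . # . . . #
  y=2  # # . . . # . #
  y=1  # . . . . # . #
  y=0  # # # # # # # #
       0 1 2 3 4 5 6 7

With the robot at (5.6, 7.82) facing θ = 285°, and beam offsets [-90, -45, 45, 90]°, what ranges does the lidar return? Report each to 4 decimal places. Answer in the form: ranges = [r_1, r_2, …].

ranges = [0.6212, 2.1016, 0.4619, 0.4141]

beam 1: φ=-90°, α=195°
  cosα=-0.9659 sinα=-0.2588 | (5,7) | tMaxX 0.6212 tMaxY 3.1682 | tΔX 1.0353 tΔY 3.8637
    t=0.6212 [x] (4,7) — stop
  → r_1 = 0.6212
beam 2: φ=-45°, α=240°
  cosα=-0.5000 sinα=-0.8660 | (5,7) | tMaxX 1.2000 tMaxY 0.9469 | tΔX 2.0000 tΔY 1.1547
    t=0.9469 [y] (5,6)
    t=1.2000 [x] (4,6)
    t=2.1016 [y] (4,5) — stop
  → r_2 = 2.1016
beam 3: φ=45°, α=330°
  cosα=0.8660 sinα=-0.5000 | (5,7) | tMaxX 0.4619 tMaxY 1.6400 | tΔX 1.1547 tΔY 2.0000
    t=0.4619 [x] (6,7) — stop
  → r_3 = 0.4619
beam 4: φ=90°, α=15°
  cosα=0.9659 sinα=0.2588 | (5,7) | tMaxX 0.4141 tMaxY 0.6955 | tΔX 1.0353 tΔY 3.8637
    t=0.4141 [x] (6,7) — stop
  → r_4 = 0.4141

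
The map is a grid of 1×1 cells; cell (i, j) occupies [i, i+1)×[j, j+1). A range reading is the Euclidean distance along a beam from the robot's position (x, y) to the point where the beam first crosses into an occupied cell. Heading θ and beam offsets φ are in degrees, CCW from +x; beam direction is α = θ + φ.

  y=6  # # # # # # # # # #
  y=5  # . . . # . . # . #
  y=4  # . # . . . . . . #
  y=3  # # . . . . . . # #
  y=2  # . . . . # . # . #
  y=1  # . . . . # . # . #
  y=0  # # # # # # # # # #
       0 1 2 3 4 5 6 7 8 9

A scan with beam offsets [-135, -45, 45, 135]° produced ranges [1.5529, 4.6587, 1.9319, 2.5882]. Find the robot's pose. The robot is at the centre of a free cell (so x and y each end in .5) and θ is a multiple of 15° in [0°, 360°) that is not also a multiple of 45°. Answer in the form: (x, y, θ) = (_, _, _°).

Enumerate (i+0.5, j+0.5, θ) over the 31 free cells and 16 admissible headings. For each, cast all 4 beams and compare to the given ranges.
  (6.5, 1.5, 60°): beam 1 = 0.5176 ≠ 1.5529 ✗
  (3.5, 3.5, 285°): beam 1 = 1.0000 ≠ 1.5529 ✗
  (8.5, 1.5, 15°): beam 1 = 0.5774 ≠ 1.5529 ✗
  (1.5, 2.5, 255°): beam 1 = 0.5774 ≠ 1.5529 ✗
  …
  (6.5, 4.5, 240°): r_1=1.5529, r_2=4.6587, r_3=1.9319, r_4=2.5882 — all match ✓
Unique over the lattice → pose = (6.5, 4.5, 240°).

(x, y, θ) = (6.5, 4.5, 240°)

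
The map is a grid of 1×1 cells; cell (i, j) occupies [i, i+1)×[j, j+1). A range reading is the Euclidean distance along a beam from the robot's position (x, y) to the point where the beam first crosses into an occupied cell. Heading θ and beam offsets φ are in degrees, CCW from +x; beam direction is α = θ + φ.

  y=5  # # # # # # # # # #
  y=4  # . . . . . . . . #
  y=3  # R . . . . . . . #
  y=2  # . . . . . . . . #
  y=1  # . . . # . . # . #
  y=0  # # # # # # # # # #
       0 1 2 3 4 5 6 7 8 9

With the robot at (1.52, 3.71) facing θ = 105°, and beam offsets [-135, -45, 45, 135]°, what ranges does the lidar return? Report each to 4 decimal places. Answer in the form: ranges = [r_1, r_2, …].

ranges = [3.4200, 1.4896, 0.6004, 1.0400]

beam 1: φ=-135°, α=330°
  direction (0.8660, -0.5000); cell (1,3); t to first gridline: x 0.5543, y 1.4200 (then +1.1547 / +2.0000)
    (2,3) via x @ 0.5543
    (2,2) via y @ 1.4200
    (3,2) via x @ 1.7090
    (4,2) via x @ 2.8637
    (4,1) via y @ 3.4200  # hit
  → r_1 = 3.4200
beam 2: φ=-45°, α=60°
  direction (0.5000, 0.8660); cell (1,3); t to first gridline: x 0.9600, y 0.3349 (then +2.0000 / +1.1547)
    (1,4) via y @ 0.3349
    (2,4) via x @ 0.9600
    (2,5) via y @ 1.4896  # hit
  → r_2 = 1.4896
beam 3: φ=45°, α=150°
  direction (-0.8660, 0.5000); cell (1,3); t to first gridline: x 0.6004, y 0.5800 (then +1.1547 / +2.0000)
    (1,4) via y @ 0.5800
    (0,4) via x @ 0.6004  # hit
  → r_3 = 0.6004
beam 4: φ=135°, α=240°
  direction (-0.5000, -0.8660); cell (1,3); t to first gridline: x 1.0400, y 0.8198 (then +2.0000 / +1.1547)
    (1,2) via y @ 0.8198
    (0,2) via x @ 1.0400  # hit
  → r_4 = 1.0400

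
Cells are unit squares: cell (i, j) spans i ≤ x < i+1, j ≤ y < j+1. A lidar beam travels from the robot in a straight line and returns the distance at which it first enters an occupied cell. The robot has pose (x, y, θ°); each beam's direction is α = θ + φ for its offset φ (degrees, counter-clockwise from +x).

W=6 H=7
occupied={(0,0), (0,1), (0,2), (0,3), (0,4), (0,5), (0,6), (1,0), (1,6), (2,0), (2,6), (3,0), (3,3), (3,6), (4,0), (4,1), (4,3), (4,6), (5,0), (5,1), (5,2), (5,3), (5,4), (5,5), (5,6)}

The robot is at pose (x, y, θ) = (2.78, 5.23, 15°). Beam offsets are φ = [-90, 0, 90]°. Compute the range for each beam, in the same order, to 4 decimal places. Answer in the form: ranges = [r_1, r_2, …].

beam 1: φ=-90°, α=285°
  dir = (cos 285°, sin 285°) = (0.2588, -0.9659); from cell (2,5)
  next x-line at t=0.8500, next y-line at t=0.2381; Δt_x=3.8637, Δt_y=1.0353
    y: enter (2,4) at t=0.2381
    x: enter (3,4) at t=0.8500
    y: enter (3,3) at t=1.2734 ← occupied
  → r_1 = 1.2734
beam 2: φ=0°, α=15°
  dir = (cos 15°, sin 15°) = (0.9659, 0.2588); from cell (2,5)
  next x-line at t=0.2278, next y-line at t=2.9751; Δt_x=1.0353, Δt_y=3.8637
    x: enter (3,5) at t=0.2278
    x: enter (4,5) at t=1.2630
    x: enter (5,5) at t=2.2983 ← occupied
  → r_2 = 2.2983
beam 3: φ=90°, α=105°
  dir = (cos 105°, sin 105°) = (-0.2588, 0.9659); from cell (2,5)
  next x-line at t=3.0137, next y-line at t=0.7972; Δt_x=3.8637, Δt_y=1.0353
    y: enter (2,6) at t=0.7972 ← occupied
  → r_3 = 0.7972

ranges = [1.2734, 2.2983, 0.7972]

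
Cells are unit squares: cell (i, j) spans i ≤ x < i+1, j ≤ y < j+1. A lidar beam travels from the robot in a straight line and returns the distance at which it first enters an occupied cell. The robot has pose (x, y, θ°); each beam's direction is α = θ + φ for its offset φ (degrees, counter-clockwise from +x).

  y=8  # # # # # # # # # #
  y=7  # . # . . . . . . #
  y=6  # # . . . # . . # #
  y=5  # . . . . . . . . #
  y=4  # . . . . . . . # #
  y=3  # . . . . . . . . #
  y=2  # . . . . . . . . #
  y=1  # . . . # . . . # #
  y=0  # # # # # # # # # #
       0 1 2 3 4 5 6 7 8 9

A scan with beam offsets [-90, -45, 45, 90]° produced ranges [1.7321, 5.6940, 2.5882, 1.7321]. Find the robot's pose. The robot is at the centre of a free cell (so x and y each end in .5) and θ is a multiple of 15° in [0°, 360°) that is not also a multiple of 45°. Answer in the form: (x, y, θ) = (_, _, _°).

Enumerate (i+0.5, j+0.5, θ) over the 49 free cells and 16 admissible headings. For each, cast all 4 beams and compare to the given ranges.
  (3.5, 3.5, 75°): beam 1 = 5.6940 ≠ 1.7321 ✗
  (3.5, 6.5, 30°): beam 1 = 6.3509 ≠ 1.7321 ✗
  (2.5, 4.5, 120°): beam 1 = 3.0000 ≠ 1.7321 ✗
  …
  (7.5, 2.5, 150°): r_1=1.7321, r_2=5.6940, r_3=2.5882, r_4=1.7321 — all match ✓
No second candidate reproduces the full scan.

(x, y, θ) = (7.5, 2.5, 150°)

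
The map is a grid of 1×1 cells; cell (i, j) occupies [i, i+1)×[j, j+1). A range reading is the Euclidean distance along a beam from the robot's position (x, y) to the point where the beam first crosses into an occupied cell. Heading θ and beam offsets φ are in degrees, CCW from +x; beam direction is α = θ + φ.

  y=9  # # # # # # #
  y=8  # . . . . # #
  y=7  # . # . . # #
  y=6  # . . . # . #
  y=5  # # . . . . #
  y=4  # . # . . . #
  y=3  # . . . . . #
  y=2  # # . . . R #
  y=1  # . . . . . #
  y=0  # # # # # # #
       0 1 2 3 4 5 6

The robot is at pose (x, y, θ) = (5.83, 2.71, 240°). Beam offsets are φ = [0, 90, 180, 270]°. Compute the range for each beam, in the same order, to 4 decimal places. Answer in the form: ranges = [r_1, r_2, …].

beam 1: φ=0°, α=240°
  d=(-0.5000,-0.8660)  start (5,2)  tX=1.6600 tY=0.8198  stride 1/|dx|=2.0000 1/|dy|=1.1547
    cross y-line → (5,1), t=0.8198
    cross x-line → (4,1), t=1.6600
    cross y-line → (4,0), t=1.9745 (wall)
  → r_1 = 1.9745
beam 2: φ=90°, α=330°
  d=(0.8660,-0.5000)  start (5,2)  tX=0.1963 tY=1.4200  stride 1/|dx|=1.1547 1/|dy|=2.0000
    cross x-line → (6,2), t=0.1963 (wall)
  → r_2 = 0.1963
beam 3: φ=180°, α=60°
  d=(0.5000,0.8660)  start (5,2)  tX=0.3400 tY=0.3349  stride 1/|dx|=2.0000 1/|dy|=1.1547
    cross y-line → (5,3), t=0.3349
    cross x-line → (6,3), t=0.3400 (wall)
  → r_3 = 0.3400
beam 4: φ=270°, α=150°
  d=(-0.8660,0.5000)  start (5,2)  tX=0.9584 tY=0.5800  stride 1/|dx|=1.1547 1/|dy|=2.0000
    cross y-line → (5,3), t=0.5800
    cross x-line → (4,3), t=0.9584
    cross x-line → (3,3), t=2.1131
    cross y-line → (3,4), t=2.5800
    cross x-line → (2,4), t=3.2678 (wall)
  → r_4 = 3.2678

ranges = [1.9745, 0.1963, 0.3400, 3.2678]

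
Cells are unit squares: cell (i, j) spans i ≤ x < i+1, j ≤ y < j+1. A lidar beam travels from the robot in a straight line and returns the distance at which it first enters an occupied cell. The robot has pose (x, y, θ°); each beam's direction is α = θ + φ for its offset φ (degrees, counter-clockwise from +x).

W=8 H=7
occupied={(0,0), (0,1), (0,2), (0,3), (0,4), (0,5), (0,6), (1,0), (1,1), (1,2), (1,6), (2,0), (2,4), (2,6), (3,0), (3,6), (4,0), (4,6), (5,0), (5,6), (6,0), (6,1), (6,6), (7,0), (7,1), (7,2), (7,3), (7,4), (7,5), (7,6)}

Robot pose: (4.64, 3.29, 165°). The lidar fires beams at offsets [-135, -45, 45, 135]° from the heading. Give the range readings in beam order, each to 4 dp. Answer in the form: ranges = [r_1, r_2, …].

ranges = [2.7251, 3.1292, 3.0484, 2.6443]

beam 1: φ=-135°, α=30°
  direction (0.8660, 0.5000); cell (4,3); t to first gridline: x 0.4157, y 1.4200 (then +1.1547 / +2.0000)
    (5,3) via x @ 0.4157
    (5,4) via y @ 1.4200
    (6,4) via x @ 1.5704
    (7,4) via x @ 2.7251  # hit
  → r_1 = 2.7251
beam 2: φ=-45°, α=120°
  direction (-0.5000, 0.8660); cell (4,3); t to first gridline: x 1.2800, y 0.8198 (then +2.0000 / +1.1547)
    (4,4) via y @ 0.8198
    (3,4) via x @ 1.2800
    (3,5) via y @ 1.9745
    (3,6) via y @ 3.1292  # hit
  → r_2 = 3.1292
beam 3: φ=45°, α=210°
  direction (-0.8660, -0.5000); cell (4,3); t to first gridline: x 0.7390, y 0.5800 (then +1.1547 / +2.0000)
    (4,2) via y @ 0.5800
    (3,2) via x @ 0.7390
    (2,2) via x @ 1.8937
    (2,1) via y @ 2.5800
    (1,1) via x @ 3.0484  # hit
  → r_3 = 3.0484
beam 4: φ=135°, α=300°
  direction (0.5000, -0.8660); cell (4,3); t to first gridline: x 0.7200, y 0.3349 (then +2.0000 / +1.1547)
    (4,2) via y @ 0.3349
    (5,2) via x @ 0.7200
    (5,1) via y @ 1.4896
    (5,0) via y @ 2.6443  # hit
  → r_4 = 2.6443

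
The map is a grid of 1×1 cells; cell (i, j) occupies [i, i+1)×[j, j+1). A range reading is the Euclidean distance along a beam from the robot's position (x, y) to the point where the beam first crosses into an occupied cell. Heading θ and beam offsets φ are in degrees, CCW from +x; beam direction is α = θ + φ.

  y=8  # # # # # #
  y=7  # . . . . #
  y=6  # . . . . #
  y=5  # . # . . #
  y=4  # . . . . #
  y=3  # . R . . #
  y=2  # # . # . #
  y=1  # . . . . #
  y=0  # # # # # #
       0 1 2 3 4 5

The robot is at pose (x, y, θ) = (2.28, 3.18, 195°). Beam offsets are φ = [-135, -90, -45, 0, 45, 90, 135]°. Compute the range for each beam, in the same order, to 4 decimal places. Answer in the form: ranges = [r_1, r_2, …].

ranges = [5.4400, 4.9455, 1.4780, 0.6955, 0.5600, 2.2569, 0.8314]

beam 1: φ=-135°, α=60°
  direction (0.5000, 0.8660); cell (2,3); t to first gridline: x 1.4400, y 0.9469 (then +2.0000 / +1.1547)
    (2,4) via y @ 0.9469
    (3,4) via x @ 1.4400
    (3,5) via y @ 2.1016
    (3,6) via y @ 3.2563
    (4,6) via x @ 3.4400
    (4,7) via y @ 4.4110
    (5,7) via x @ 5.4400  # hit
  → r_1 = 5.4400
beam 2: φ=-90°, α=105°
  direction (-0.2588, 0.9659); cell (2,3); t to first gridline: x 1.0818, y 0.8489 (then +3.8637 / +1.0353)
    (2,4) via y @ 0.8489
    (1,4) via x @ 1.0818
    (1,5) via y @ 1.8842
    (1,6) via y @ 2.9195
    (1,7) via y @ 3.9548
    (0,7) via x @ 4.9455  # hit
  → r_2 = 4.9455
beam 3: φ=-45°, α=150°
  direction (-0.8660, 0.5000); cell (2,3); t to first gridline: x 0.3233, y 1.6400 (then +1.1547 / +2.0000)
    (1,3) via x @ 0.3233
    (0,3) via x @ 1.4780  # hit
  → r_3 = 1.4780
beam 4: φ=0°, α=195°
  direction (-0.9659, -0.2588); cell (2,3); t to first gridline: x 0.2899, y 0.6955 (then +1.0353 / +3.8637)
    (1,3) via x @ 0.2899
    (1,2) via y @ 0.6955  # hit
  → r_4 = 0.6955
beam 5: φ=45°, α=240°
  direction (-0.5000, -0.8660); cell (2,3); t to first gridline: x 0.5600, y 0.2078 (then +2.0000 / +1.1547)
    (2,2) via y @ 0.2078
    (1,2) via x @ 0.5600  # hit
  → r_5 = 0.5600
beam 6: φ=90°, α=285°
  direction (0.2588, -0.9659); cell (2,3); t to first gridline: x 2.7819, y 0.1863 (then +3.8637 / +1.0353)
    (2,2) via y @ 0.1863
    (2,1) via y @ 1.2216
    (2,0) via y @ 2.2569  # hit
  → r_6 = 2.2569
beam 7: φ=135°, α=330°
  direction (0.8660, -0.5000); cell (2,3); t to first gridline: x 0.8314, y 0.3600 (then +1.1547 / +2.0000)
    (2,2) via y @ 0.3600
    (3,2) via x @ 0.8314  # hit
  → r_7 = 0.8314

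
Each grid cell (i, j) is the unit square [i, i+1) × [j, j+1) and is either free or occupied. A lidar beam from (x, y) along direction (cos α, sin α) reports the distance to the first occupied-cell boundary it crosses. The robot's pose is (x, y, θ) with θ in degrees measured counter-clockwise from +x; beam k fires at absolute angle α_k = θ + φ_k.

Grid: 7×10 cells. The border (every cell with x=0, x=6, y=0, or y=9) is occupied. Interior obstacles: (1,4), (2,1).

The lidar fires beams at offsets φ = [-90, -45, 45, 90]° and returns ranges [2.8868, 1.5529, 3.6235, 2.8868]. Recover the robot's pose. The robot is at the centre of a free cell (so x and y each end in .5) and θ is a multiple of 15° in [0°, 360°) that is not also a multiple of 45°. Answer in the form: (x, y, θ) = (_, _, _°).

(x, y, θ) = (3.5, 4.5, 240°)

Enumerate (i+0.5, j+0.5, θ) over the 38 free cells and 16 admissible headings. For each, cast all 4 beams and compare to the given ranges.
  (5.5, 3.5, 240°): beam 1 = 5.1962 ≠ 2.8868 ✗
  (2.5, 3.5, 285°): beam 1 = 1.5529 ≠ 2.8868 ✗
  (1.5, 2.5, 60°): beam 1 = 1.0000 ≠ 2.8868 ✗
  (3.5, 8.5, 60°): beam 2 = 1.9319 ≠ 1.5529 ✗
  (4.5, 5.5, 240°): beam 1 = 4.0415 ≠ 2.8868 ✗
  …
  (3.5, 4.5, 240°): r_1=2.8868, r_2=1.5529, r_3=3.6235, r_4=2.8868 — all match ✓
Only this pose fits every beam.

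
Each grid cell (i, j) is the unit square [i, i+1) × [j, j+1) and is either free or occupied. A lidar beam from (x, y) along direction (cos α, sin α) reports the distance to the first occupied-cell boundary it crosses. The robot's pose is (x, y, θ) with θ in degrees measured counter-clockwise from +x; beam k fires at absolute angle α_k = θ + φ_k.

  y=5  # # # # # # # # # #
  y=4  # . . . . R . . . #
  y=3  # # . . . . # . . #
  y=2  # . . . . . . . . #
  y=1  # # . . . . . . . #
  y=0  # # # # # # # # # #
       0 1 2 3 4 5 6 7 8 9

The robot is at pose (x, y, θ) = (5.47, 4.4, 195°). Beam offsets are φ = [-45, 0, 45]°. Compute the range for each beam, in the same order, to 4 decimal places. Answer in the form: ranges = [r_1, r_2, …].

ranges = [1.2000, 3.5924, 3.9260]

beam 1: φ=-45°, α=150°
  d=(-0.8660,0.5000)  start (5,4)  tX=0.5427 tY=1.2000  stride 1/|dx|=1.1547 1/|dy|=2.0000
    cross x-line → (4,4), t=0.5427
    cross y-line → (4,5), t=1.2000 (wall)
  → r_1 = 1.2000
beam 2: φ=0°, α=195°
  d=(-0.9659,-0.2588)  start (5,4)  tX=0.4866 tY=1.5455  stride 1/|dx|=1.0353 1/|dy|=3.8637
    cross x-line → (4,4), t=0.4866
    cross x-line → (3,4), t=1.5219
    cross y-line → (3,3), t=1.5455
    cross x-line → (2,3), t=2.5571
    cross x-line → (1,3), t=3.5924 (wall)
  → r_2 = 3.5924
beam 3: φ=45°, α=240°
  d=(-0.5000,-0.8660)  start (5,4)  tX=0.9400 tY=0.4619  stride 1/|dx|=2.0000 1/|dy|=1.1547
    cross y-line → (5,3), t=0.4619
    cross x-line → (4,3), t=0.9400
    cross y-line → (4,2), t=1.6166
    cross y-line → (4,1), t=2.7713
    cross x-line → (3,1), t=2.9400
    cross y-line → (3,0), t=3.9260 (wall)
  → r_3 = 3.9260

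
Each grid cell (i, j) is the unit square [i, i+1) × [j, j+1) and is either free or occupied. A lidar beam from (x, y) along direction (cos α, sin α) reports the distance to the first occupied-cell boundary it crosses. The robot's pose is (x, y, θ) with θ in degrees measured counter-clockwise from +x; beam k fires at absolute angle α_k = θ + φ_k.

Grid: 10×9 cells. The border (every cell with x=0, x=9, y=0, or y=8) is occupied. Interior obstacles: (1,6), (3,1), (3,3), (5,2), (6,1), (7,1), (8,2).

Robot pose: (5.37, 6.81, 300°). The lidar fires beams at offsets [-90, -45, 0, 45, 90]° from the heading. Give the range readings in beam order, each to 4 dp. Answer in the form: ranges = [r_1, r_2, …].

ranges = [5.0460, 5.2933, 5.2600, 3.7581, 2.3800]

beam 1: φ=-90°, α=210°
  d=(-0.8660,-0.5000)  start (5,6)  tX=0.4272 tY=1.6200  stride 1/|dx|=1.1547 1/|dy|=2.0000
    cross x-line → (4,6), t=0.4272
    cross x-line → (3,6), t=1.5819
    cross y-line → (3,5), t=1.6200
    cross x-line → (2,5), t=2.7366
    cross y-line → (2,4), t=3.6200
    cross x-line → (1,4), t=3.8913
    cross x-line → (0,4), t=5.0460 (wall)
  → r_1 = 5.0460
beam 2: φ=-45°, α=255°
  d=(-0.2588,-0.9659)  start (5,6)  tX=1.4296 tY=0.8386  stride 1/|dx|=3.8637 1/|dy|=1.0353
    cross y-line → (5,5), t=0.8386
    cross x-line → (4,5), t=1.4296
    cross y-line → (4,4), t=1.8738
    cross y-line → (4,3), t=2.9091
    cross y-line → (4,2), t=3.9444
    cross y-line → (4,1), t=4.9797
    cross x-line → (3,1), t=5.2933 (wall)
  → r_2 = 5.2933
beam 3: φ=0°, α=300°
  d=(0.5000,-0.8660)  start (5,6)  tX=1.2600 tY=0.9353  stride 1/|dx|=2.0000 1/|dy|=1.1547
    cross y-line → (5,5), t=0.9353
    cross x-line → (6,5), t=1.2600
    cross y-line → (6,4), t=2.0900
    cross y-line → (6,3), t=3.2447
    cross x-line → (7,3), t=3.2600
    cross y-line → (7,2), t=4.3994
    cross x-line → (8,2), t=5.2600 (wall)
  → r_3 = 5.2600
beam 4: φ=45°, α=345°
  d=(0.9659,-0.2588)  start (5,6)  tX=0.6522 tY=3.1296  stride 1/|dx|=1.0353 1/|dy|=3.8637
    cross x-line → (6,6), t=0.6522
    cross x-line → (7,6), t=1.6875
    cross x-line → (8,6), t=2.7228
    cross y-line → (8,5), t=3.1296
    cross x-line → (9,5), t=3.7581 (wall)
  → r_4 = 3.7581
beam 5: φ=90°, α=30°
  d=(0.8660,0.5000)  start (5,6)  tX=0.7275 tY=0.3800  stride 1/|dx|=1.1547 1/|dy|=2.0000
    cross y-line → (5,7), t=0.3800
    cross x-line → (6,7), t=0.7275
    cross x-line → (7,7), t=1.8822
    cross y-line → (7,8), t=2.3800 (wall)
  → r_5 = 2.3800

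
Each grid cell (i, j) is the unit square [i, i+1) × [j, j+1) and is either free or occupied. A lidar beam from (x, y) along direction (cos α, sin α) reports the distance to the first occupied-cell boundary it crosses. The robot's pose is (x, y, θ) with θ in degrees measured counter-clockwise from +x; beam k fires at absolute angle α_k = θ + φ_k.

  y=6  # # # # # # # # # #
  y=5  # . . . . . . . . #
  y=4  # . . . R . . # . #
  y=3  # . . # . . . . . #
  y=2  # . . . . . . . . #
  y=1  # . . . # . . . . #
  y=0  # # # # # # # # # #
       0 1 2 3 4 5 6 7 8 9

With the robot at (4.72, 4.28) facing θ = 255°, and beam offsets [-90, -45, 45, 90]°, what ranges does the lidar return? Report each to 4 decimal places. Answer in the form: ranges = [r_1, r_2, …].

beam 1: φ=-90°, α=165°
  d=(-0.9659,0.2588)  start (4,4)  tX=0.7454 tY=2.7819  stride 1/|dx|=1.0353 1/|dy|=3.8637
    cross x-line → (3,4), t=0.7454
    cross x-line → (2,4), t=1.7807
    cross y-line → (2,5), t=2.7819
    cross x-line → (1,5), t=2.8160
    cross x-line → (0,5), t=3.8512 (wall)
  → r_1 = 3.8512
beam 2: φ=-45°, α=210°
  d=(-0.8660,-0.5000)  start (4,4)  tX=0.8314 tY=0.5600  stride 1/|dx|=1.1547 1/|dy|=2.0000
    cross y-line → (4,3), t=0.5600
    cross x-line → (3,3), t=0.8314 (wall)
  → r_2 = 0.8314
beam 3: φ=45°, α=300°
  d=(0.5000,-0.8660)  start (4,4)  tX=0.5600 tY=0.3233  stride 1/|dx|=2.0000 1/|dy|=1.1547
    cross y-line → (4,3), t=0.3233
    cross x-line → (5,3), t=0.5600
    cross y-line → (5,2), t=1.4780
    cross x-line → (6,2), t=2.5600
    cross y-line → (6,1), t=2.6327
    cross y-line → (6,0), t=3.7874 (wall)
  → r_3 = 3.7874
beam 4: φ=90°, α=345°
  d=(0.9659,-0.2588)  start (4,4)  tX=0.2899 tY=1.0818  stride 1/|dx|=1.0353 1/|dy|=3.8637
    cross x-line → (5,4), t=0.2899
    cross y-line → (5,3), t=1.0818
    cross x-line → (6,3), t=1.3252
    cross x-line → (7,3), t=2.3604
    cross x-line → (8,3), t=3.3957
    cross x-line → (9,3), t=4.4310 (wall)
  → r_4 = 4.4310

ranges = [3.8512, 0.8314, 3.7874, 4.4310]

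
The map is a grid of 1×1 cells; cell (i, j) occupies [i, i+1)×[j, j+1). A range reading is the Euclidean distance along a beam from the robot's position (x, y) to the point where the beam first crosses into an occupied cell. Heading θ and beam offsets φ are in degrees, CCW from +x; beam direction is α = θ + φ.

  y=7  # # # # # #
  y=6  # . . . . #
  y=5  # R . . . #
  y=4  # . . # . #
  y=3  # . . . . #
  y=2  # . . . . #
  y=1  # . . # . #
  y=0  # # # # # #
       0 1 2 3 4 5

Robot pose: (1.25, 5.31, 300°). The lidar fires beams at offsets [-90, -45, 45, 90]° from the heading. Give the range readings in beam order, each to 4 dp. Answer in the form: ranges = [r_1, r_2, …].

beam 1: φ=-90°, α=210°
  d=(-0.8660,-0.5000)  start (1,5)  tX=0.2887 tY=0.6200  stride 1/|dx|=1.1547 1/|dy|=2.0000
    cross x-line → (0,5), t=0.2887 (wall)
  → r_1 = 0.2887
beam 2: φ=-45°, α=255°
  d=(-0.2588,-0.9659)  start (1,5)  tX=0.9659 tY=0.3209  stride 1/|dx|=3.8637 1/|dy|=1.0353
    cross y-line → (1,4), t=0.3209
    cross x-line → (0,4), t=0.9659 (wall)
  → r_2 = 0.9659
beam 3: φ=45°, α=345°
  d=(0.9659,-0.2588)  start (1,5)  tX=0.7765 tY=1.1977  stride 1/|dx|=1.0353 1/|dy|=3.8637
    cross x-line → (2,5), t=0.7765
    cross y-line → (2,4), t=1.1977
    cross x-line → (3,4), t=1.8117 (wall)
  → r_3 = 1.8117
beam 4: φ=90°, α=30°
  d=(0.8660,0.5000)  start (1,5)  tX=0.8660 tY=1.3800  stride 1/|dx|=1.1547 1/|dy|=2.0000
    cross x-line → (2,5), t=0.8660
    cross y-line → (2,6), t=1.3800
    cross x-line → (3,6), t=2.0207
    cross x-line → (4,6), t=3.1754
    cross y-line → (4,7), t=3.3800 (wall)
  → r_4 = 3.3800

ranges = [0.2887, 0.9659, 1.8117, 3.3800]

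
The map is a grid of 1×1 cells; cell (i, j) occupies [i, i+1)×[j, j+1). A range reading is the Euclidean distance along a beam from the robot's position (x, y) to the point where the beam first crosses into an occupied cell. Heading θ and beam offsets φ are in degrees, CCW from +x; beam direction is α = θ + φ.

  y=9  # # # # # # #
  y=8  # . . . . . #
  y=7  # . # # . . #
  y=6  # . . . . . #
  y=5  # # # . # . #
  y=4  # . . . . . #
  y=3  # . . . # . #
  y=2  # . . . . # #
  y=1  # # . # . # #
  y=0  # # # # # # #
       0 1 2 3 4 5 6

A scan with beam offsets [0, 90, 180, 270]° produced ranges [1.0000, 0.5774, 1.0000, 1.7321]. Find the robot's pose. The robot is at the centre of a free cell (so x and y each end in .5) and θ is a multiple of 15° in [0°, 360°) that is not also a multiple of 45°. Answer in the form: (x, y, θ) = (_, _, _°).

Enumerate (i+0.5, j+0.5, θ) over the 30 free cells and 16 admissible headings. For each, cast all 4 beams and compare to the given ranges.
  (2.5, 4.5, 165°): beam 1 = 1.5529 ≠ 1.0000 ✗
  (2.5, 8.5, 195°): beam 1 = 1.5529 ≠ 1.0000 ✗
  (3.5, 8.5, 60°): beam 1 = 0.5774 ≠ 1.0000 ✗
  (3.5, 5.5, 165°): beam 1 = 0.5176 ≠ 1.0000 ✗
  …
  (5.5, 6.5, 240°): r_1=1.0000, r_2=0.5774, r_3=1.0000, r_4=1.7321 — all match ✓
Only this pose fits every beam.

(x, y, θ) = (5.5, 6.5, 240°)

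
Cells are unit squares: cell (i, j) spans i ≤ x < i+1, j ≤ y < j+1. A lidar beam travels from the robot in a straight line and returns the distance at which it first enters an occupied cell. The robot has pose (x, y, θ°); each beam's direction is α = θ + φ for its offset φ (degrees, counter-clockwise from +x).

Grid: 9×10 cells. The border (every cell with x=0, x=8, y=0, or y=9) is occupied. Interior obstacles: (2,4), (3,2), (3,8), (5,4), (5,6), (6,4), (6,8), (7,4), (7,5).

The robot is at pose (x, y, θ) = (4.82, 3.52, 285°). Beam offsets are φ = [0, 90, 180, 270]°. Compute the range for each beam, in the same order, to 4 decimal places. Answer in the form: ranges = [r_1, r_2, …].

beam 1: φ=0°, α=285°
  cosα=0.2588 sinα=-0.9659 | (4,3) | tMaxX 0.6955 tMaxY 0.5383 | tΔX 3.8637 tΔY 1.0353
    t=0.5383 [y] (4,2)
    t=0.6955 [x] (5,2)
    t=1.5736 [y] (5,1)
    t=2.6089 [y] (5,0) — stop
  → r_1 = 2.6089
beam 2: φ=90°, α=15°
  cosα=0.9659 sinα=0.2588 | (4,3) | tMaxX 0.1863 tMaxY 1.8546 | tΔX 1.0353 tΔY 3.8637
    t=0.1863 [x] (5,3)
    t=1.2216 [x] (6,3)
    t=1.8546 [y] (6,4) — stop
  → r_2 = 1.8546
beam 3: φ=180°, α=105°
  cosα=-0.2588 sinα=0.9659 | (4,3) | tMaxX 3.1682 tMaxY 0.4969 | tΔX 3.8637 tΔY 1.0353
    t=0.4969 [y] (4,4)
    t=1.5322 [y] (4,5)
    t=2.5675 [y] (4,6)
    t=3.1682 [x] (3,6)
    t=3.6028 [y] (3,7)
    t=4.6380 [y] (3,8) — stop
  → r_3 = 4.6380
beam 4: φ=270°, α=195°
  cosα=-0.9659 sinα=-0.2588 | (4,3) | tMaxX 0.8489 tMaxY 2.0091 | tΔX 1.0353 tΔY 3.8637
    t=0.8489 [x] (3,3)
    t=1.8842 [x] (2,3)
    t=2.0091 [y] (2,2)
    t=2.9195 [x] (1,2)
    t=3.9548 [x] (0,2) — stop
  → r_4 = 3.9548

ranges = [2.6089, 1.8546, 4.6380, 3.9548]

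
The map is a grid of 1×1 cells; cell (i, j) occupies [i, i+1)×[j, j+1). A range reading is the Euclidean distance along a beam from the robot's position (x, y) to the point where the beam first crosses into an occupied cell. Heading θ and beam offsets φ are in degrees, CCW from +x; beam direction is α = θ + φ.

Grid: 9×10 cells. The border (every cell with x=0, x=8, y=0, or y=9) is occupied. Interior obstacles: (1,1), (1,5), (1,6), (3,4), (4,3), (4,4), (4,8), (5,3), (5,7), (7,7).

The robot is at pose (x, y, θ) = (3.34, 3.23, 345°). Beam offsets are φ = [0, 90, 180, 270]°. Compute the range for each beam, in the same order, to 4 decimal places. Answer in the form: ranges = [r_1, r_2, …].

ranges = [0.6833, 0.7972, 2.4225, 2.3087]

beam 1: φ=0°, α=345°
  d=(0.9659,-0.2588)  start (3,3)  tX=0.6833 tY=0.8887  stride 1/|dx|=1.0353 1/|dy|=3.8637
    cross x-line → (4,3), t=0.6833 (wall)
  → r_1 = 0.6833
beam 2: φ=90°, α=75°
  d=(0.2588,0.9659)  start (3,3)  tX=2.5500 tY=0.7972  stride 1/|dx|=3.8637 1/|dy|=1.0353
    cross y-line → (3,4), t=0.7972 (wall)
  → r_2 = 0.7972
beam 3: φ=180°, α=165°
  d=(-0.9659,0.2588)  start (3,3)  tX=0.3520 tY=2.9751  stride 1/|dx|=1.0353 1/|dy|=3.8637
    cross x-line → (2,3), t=0.3520
    cross x-line → (1,3), t=1.3873
    cross x-line → (0,3), t=2.4225 (wall)
  → r_3 = 2.4225
beam 4: φ=270°, α=255°
  d=(-0.2588,-0.9659)  start (3,3)  tX=1.3137 tY=0.2381  stride 1/|dx|=3.8637 1/|dy|=1.0353
    cross y-line → (3,2), t=0.2381
    cross y-line → (3,1), t=1.2734
    cross x-line → (2,1), t=1.3137
    cross y-line → (2,0), t=2.3087 (wall)
  → r_4 = 2.3087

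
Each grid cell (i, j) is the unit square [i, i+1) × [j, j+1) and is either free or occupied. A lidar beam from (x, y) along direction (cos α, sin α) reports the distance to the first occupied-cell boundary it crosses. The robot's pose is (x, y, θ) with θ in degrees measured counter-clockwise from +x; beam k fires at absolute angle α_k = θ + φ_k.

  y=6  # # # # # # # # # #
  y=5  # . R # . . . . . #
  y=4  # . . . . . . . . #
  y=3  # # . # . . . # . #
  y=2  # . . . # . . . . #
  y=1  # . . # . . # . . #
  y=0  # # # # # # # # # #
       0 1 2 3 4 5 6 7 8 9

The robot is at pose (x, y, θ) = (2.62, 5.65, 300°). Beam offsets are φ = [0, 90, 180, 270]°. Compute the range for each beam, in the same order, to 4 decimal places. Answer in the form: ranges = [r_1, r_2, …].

ranges = [1.9053, 0.4388, 0.4041, 1.8706]

beam 1: φ=0°, α=300°
  direction (0.5000, -0.8660); cell (2,5); t to first gridline: x 0.7600, y 0.7506 (then +2.0000 / +1.1547)
    (2,4) via y @ 0.7506
    (3,4) via x @ 0.7600
    (3,3) via y @ 1.9053  # hit
  → r_1 = 1.9053
beam 2: φ=90°, α=30°
  direction (0.8660, 0.5000); cell (2,5); t to first gridline: x 0.4388, y 0.7000 (then +1.1547 / +2.0000)
    (3,5) via x @ 0.4388  # hit
  → r_2 = 0.4388
beam 3: φ=180°, α=120°
  direction (-0.5000, 0.8660); cell (2,5); t to first gridline: x 1.2400, y 0.4041 (then +2.0000 / +1.1547)
    (2,6) via y @ 0.4041  # hit
  → r_3 = 0.4041
beam 4: φ=270°, α=210°
  direction (-0.8660, -0.5000); cell (2,5); t to first gridline: x 0.7159, y 1.3000 (then +1.1547 / +2.0000)
    (1,5) via x @ 0.7159
    (1,4) via y @ 1.3000
    (0,4) via x @ 1.8706  # hit
  → r_4 = 1.8706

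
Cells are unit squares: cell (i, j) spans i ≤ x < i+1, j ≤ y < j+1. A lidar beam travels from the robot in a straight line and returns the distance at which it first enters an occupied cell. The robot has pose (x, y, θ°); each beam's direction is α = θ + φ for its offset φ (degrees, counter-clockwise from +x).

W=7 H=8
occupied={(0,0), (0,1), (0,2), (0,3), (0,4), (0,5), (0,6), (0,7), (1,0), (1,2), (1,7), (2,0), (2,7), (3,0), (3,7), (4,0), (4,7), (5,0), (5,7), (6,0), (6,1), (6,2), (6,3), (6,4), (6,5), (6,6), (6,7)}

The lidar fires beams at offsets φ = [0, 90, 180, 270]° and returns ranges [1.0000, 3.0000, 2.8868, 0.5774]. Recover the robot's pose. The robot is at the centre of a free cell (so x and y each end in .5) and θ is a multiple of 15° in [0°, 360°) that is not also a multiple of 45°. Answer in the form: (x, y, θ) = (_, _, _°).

(x, y, θ) = (4.5, 1.5, 330°)

The pose lattice has 29·16 = 464 candidates. Test each by forward raycasting.
  (3.5, 5.5, 60°): beam 1 = 1.7321 ≠ 1.0000 ✗
  (4.5, 4.5, 165°): beam 1 = 3.6235 ≠ 1.0000 ✗
  (5.5, 6.5, 75°): beam 1 = 0.5176 ≠ 1.0000 ✗
  (4.5, 6.5, 120°): beam 1 = 0.5774 ≠ 1.0000 ✗
  …
  (4.5, 1.5, 330°): r_1=1.0000, r_2=3.0000, r_3=2.8868, r_4=0.5774 — all match ✓
Unique over the lattice → pose = (4.5, 1.5, 330°).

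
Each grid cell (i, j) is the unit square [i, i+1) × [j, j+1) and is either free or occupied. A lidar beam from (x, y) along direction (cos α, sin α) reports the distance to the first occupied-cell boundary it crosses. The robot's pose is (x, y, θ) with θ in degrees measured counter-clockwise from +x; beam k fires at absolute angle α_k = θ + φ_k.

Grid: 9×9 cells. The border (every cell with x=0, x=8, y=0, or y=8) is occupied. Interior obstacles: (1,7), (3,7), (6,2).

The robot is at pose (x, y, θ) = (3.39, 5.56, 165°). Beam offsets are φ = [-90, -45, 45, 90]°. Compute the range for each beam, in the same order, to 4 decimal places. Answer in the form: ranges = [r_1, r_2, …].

beam 1: φ=-90°, α=75°
  cosα=0.2588 sinα=0.9659 | (3,5) | tMaxX 2.3569 tMaxY 0.4555 | tΔX 3.8637 tΔY 1.0353
    t=0.4555 [y] (3,6)
    t=1.4908 [y] (3,7) — stop
  → r_1 = 1.4908
beam 2: φ=-45°, α=120°
  cosα=-0.5000 sinα=0.8660 | (3,5) | tMaxX 0.7800 tMaxY 0.5081 | tΔX 2.0000 tΔY 1.1547
    t=0.5081 [y] (3,6)
    t=0.7800 [x] (2,6)
    t=1.6628 [y] (2,7)
    t=2.7800 [x] (1,7) — stop
  → r_2 = 2.7800
beam 3: φ=45°, α=210°
  cosα=-0.8660 sinα=-0.5000 | (3,5) | tMaxX 0.4503 tMaxY 1.1200 | tΔX 1.1547 tΔY 2.0000
    t=0.4503 [x] (2,5)
    t=1.1200 [y] (2,4)
    t=1.6050 [x] (1,4)
    t=2.7597 [x] (0,4) — stop
  → r_3 = 2.7597
beam 4: φ=90°, α=255°
  cosα=-0.2588 sinα=-0.9659 | (3,5) | tMaxX 1.5068 tMaxY 0.5798 | tΔX 3.8637 tΔY 1.0353
    t=0.5798 [y] (3,4)
    t=1.5068 [x] (2,4)
    t=1.6150 [y] (2,3)
    t=2.6503 [y] (2,2)
    t=3.6856 [y] (2,1)
    t=4.7209 [y] (2,0) — stop
  → r_4 = 4.7209

ranges = [1.4908, 2.7800, 2.7597, 4.7209]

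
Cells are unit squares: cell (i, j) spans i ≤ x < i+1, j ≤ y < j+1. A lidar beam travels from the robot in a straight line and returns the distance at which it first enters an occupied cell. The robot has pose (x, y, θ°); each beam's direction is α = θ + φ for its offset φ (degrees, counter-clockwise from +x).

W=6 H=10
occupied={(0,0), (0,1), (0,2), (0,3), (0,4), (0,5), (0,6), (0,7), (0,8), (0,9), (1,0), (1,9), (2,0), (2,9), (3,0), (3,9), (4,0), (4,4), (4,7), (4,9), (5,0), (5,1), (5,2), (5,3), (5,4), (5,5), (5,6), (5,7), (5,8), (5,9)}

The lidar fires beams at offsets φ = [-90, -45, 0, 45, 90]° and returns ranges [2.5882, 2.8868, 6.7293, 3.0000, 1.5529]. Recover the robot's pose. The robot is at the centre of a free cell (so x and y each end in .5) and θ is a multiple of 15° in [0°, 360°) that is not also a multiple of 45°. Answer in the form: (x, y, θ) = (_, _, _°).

(x, y, θ) = (2.5, 2.5, 75°)

Candidates: 30 free-cell centres × 16 headings = 480 poses. Raycast each; keep the one whose scan matches to 4 dp.
  (1.5, 8.5, 120°): beam 1 = 1.0000 ≠ 2.5882 ✗
  (4.5, 8.5, 150°): beam 1 = 0.5774 ≠ 2.5882 ✗
  (1.5, 5.5, 210°): beam 1 = 1.0000 ≠ 2.5882 ✗
  (3.5, 7.5, 120°): beam 1 = 0.5774 ≠ 2.5882 ✗
  …
  (2.5, 2.5, 75°): r_1=2.5882, r_2=2.8868, r_3=6.7293, r_4=3.0000, r_5=1.5529 — all match ✓
No second candidate reproduces the full scan.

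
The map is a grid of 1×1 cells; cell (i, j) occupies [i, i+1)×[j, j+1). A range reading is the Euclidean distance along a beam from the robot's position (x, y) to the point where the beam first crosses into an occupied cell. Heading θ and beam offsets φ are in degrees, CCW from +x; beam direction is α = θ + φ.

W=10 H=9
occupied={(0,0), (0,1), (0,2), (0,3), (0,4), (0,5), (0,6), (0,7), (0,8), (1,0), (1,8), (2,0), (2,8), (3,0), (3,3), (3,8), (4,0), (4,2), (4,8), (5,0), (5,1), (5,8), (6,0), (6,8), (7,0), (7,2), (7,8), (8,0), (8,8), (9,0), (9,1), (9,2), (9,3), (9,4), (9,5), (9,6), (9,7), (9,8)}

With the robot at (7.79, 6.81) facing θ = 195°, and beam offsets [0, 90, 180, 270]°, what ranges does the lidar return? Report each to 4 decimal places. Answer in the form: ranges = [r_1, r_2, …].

ranges = [7.0295, 4.6751, 1.2527, 1.2320]

beam 1: φ=0°, α=195°
  cosα=-0.9659 sinα=-0.2588 | (7,6) | tMaxX 0.8179 tMaxY 3.1296 | tΔX 1.0353 tΔY 3.8637
    t=0.8179 [x] (6,6)
    t=1.8531 [x] (5,6)
    t=2.8884 [x] (4,6)
    t=3.1296 [y] (4,5)
    t=3.9237 [x] (3,5)
    t=4.9590 [x] (2,5)
    t=5.9942 [x] (1,5)
    t=6.9933 [y] (1,4)
    t=7.0295 [x] (0,4) — stop
  → r_1 = 7.0295
beam 2: φ=90°, α=285°
  cosα=0.2588 sinα=-0.9659 | (7,6) | tMaxX 0.8114 tMaxY 0.8386 | tΔX 3.8637 tΔY 1.0353
    t=0.8114 [x] (8,6)
    t=0.8386 [y] (8,5)
    t=1.8738 [y] (8,4)
    t=2.9091 [y] (8,3)
    t=3.9444 [y] (8,2)
    t=4.6751 [x] (9,2) — stop
  → r_2 = 4.6751
beam 3: φ=180°, α=15°
  cosα=0.9659 sinα=0.2588 | (7,6) | tMaxX 0.2174 tMaxY 0.7341 | tΔX 1.0353 tΔY 3.8637
    t=0.2174 [x] (8,6)
    t=0.7341 [y] (8,7)
    t=1.2527 [x] (9,7) — stop
  → r_3 = 1.2527
beam 4: φ=270°, α=105°
  cosα=-0.2588 sinα=0.9659 | (7,6) | tMaxX 3.0523 tMaxY 0.1967 | tΔX 3.8637 tΔY 1.0353
    t=0.1967 [y] (7,7)
    t=1.2320 [y] (7,8) — stop
  → r_4 = 1.2320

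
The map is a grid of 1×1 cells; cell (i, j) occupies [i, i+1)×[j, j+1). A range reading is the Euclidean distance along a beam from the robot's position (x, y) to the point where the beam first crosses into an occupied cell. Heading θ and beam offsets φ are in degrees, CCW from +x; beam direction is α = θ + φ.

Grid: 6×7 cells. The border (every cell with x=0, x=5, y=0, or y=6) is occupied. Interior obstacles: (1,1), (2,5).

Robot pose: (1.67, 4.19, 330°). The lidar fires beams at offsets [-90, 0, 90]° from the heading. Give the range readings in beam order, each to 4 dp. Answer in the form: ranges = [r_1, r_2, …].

beam 1: φ=-90°, α=240°
  d=(-0.5000,-0.8660)  start (1,4)  tX=1.3400 tY=0.2194  stride 1/|dx|=2.0000 1/|dy|=1.1547
    cross y-line → (1,3), t=0.2194
    cross x-line → (0,3), t=1.3400 (wall)
  → r_1 = 1.3400
beam 2: φ=0°, α=330°
  d=(0.8660,-0.5000)  start (1,4)  tX=0.3811 tY=0.3800  stride 1/|dx|=1.1547 1/|dy|=2.0000
    cross y-line → (1,3), t=0.3800
    cross x-line → (2,3), t=0.3811
    cross x-line → (3,3), t=1.5358
    cross y-line → (3,2), t=2.3800
    cross x-line → (4,2), t=2.6905
    cross x-line → (5,2), t=3.8452 (wall)
  → r_2 = 3.8452
beam 3: φ=90°, α=60°
  d=(0.5000,0.8660)  start (1,4)  tX=0.6600 tY=0.9353  stride 1/|dx|=2.0000 1/|dy|=1.1547
    cross x-line → (2,4), t=0.6600
    cross y-line → (2,5), t=0.9353 (wall)
  → r_3 = 0.9353

ranges = [1.3400, 3.8452, 0.9353]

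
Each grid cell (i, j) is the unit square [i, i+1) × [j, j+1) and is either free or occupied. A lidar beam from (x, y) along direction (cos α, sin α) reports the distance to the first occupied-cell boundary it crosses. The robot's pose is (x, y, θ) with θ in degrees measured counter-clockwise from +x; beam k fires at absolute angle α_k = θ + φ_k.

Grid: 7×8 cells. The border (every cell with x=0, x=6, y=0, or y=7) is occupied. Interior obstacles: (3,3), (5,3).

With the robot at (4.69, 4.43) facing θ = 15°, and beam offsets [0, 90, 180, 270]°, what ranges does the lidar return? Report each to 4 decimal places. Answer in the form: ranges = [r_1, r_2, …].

beam 1: φ=0°, α=15°
  d=(0.9659,0.2588)  start (4,4)  tX=0.3209 tY=2.2023  stride 1/|dx|=1.0353 1/|dy|=3.8637
    cross x-line → (5,4), t=0.3209
    cross x-line → (6,4), t=1.3562 (wall)
  → r_1 = 1.3562
beam 2: φ=90°, α=105°
  d=(-0.2588,0.9659)  start (4,4)  tX=2.6660 tY=0.5901  stride 1/|dx|=3.8637 1/|dy|=1.0353
    cross y-line → (4,5), t=0.5901
    cross y-line → (4,6), t=1.6254
    cross y-line → (4,7), t=2.6607 (wall)
  → r_2 = 2.6607
beam 3: φ=180°, α=195°
  d=(-0.9659,-0.2588)  start (4,4)  tX=0.7143 tY=1.6614  stride 1/|dx|=1.0353 1/|dy|=3.8637
    cross x-line → (3,4), t=0.7143
    cross y-line → (3,3), t=1.6614 (wall)
  → r_3 = 1.6614
beam 4: φ=270°, α=285°
  d=(0.2588,-0.9659)  start (4,4)  tX=1.1977 tY=0.4452  stride 1/|dx|=3.8637 1/|dy|=1.0353
    cross y-line → (4,3), t=0.4452
    cross x-line → (5,3), t=1.1977 (wall)
  → r_4 = 1.1977

ranges = [1.3562, 2.6607, 1.6614, 1.1977]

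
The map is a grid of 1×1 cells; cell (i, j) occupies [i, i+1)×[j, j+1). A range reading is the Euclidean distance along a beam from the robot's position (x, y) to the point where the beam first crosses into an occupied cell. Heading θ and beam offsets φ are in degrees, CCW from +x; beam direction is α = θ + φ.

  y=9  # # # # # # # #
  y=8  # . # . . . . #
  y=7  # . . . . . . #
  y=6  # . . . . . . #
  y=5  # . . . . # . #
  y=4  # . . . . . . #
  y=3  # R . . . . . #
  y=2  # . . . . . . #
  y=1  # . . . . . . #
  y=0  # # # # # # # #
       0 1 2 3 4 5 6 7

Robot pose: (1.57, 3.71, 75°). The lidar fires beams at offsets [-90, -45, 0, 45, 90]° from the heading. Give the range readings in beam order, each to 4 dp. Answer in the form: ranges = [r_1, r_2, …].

ranges = [5.6215, 3.9606, 4.4413, 1.1400, 0.5901]

beam 1: φ=-90°, α=345°
  d=(0.9659,-0.2588)  start (1,3)  tX=0.4452 tY=2.7432  stride 1/|dx|=1.0353 1/|dy|=3.8637
    cross x-line → (2,3), t=0.4452
    cross x-line → (3,3), t=1.4804
    cross x-line → (4,3), t=2.5157
    cross y-line → (4,2), t=2.7432
    cross x-line → (5,2), t=3.5510
    cross x-line → (6,2), t=4.5863
    cross x-line → (7,2), t=5.6215 (wall)
  → r_1 = 5.6215
beam 2: φ=-45°, α=30°
  d=(0.8660,0.5000)  start (1,3)  tX=0.4965 tY=0.5800  stride 1/|dx|=1.1547 1/|dy|=2.0000
    cross x-line → (2,3), t=0.4965
    cross y-line → (2,4), t=0.5800
    cross x-line → (3,4), t=1.6512
    cross y-line → (3,5), t=2.5800
    cross x-line → (4,5), t=2.8059
    cross x-line → (5,5), t=3.9606 (wall)
  → r_2 = 3.9606
beam 3: φ=0°, α=75°
  d=(0.2588,0.9659)  start (1,3)  tX=1.6614 tY=0.3002  stride 1/|dx|=3.8637 1/|dy|=1.0353
    cross y-line → (1,4), t=0.3002
    cross y-line → (1,5), t=1.3355
    cross x-line → (2,5), t=1.6614
    cross y-line → (2,6), t=2.3708
    cross y-line → (2,7), t=3.4061
    cross y-line → (2,8), t=4.4413 (wall)
  → r_3 = 4.4413
beam 4: φ=45°, α=120°
  d=(-0.5000,0.8660)  start (1,3)  tX=1.1400 tY=0.3349  stride 1/|dx|=2.0000 1/|dy|=1.1547
    cross y-line → (1,4), t=0.3349
    cross x-line → (0,4), t=1.1400 (wall)
  → r_4 = 1.1400
beam 5: φ=90°, α=165°
  d=(-0.9659,0.2588)  start (1,3)  tX=0.5901 tY=1.1205  stride 1/|dx|=1.0353 1/|dy|=3.8637
    cross x-line → (0,3), t=0.5901 (wall)
  → r_5 = 0.5901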